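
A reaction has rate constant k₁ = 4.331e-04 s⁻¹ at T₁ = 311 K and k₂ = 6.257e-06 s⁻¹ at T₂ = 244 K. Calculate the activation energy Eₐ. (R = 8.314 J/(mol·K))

39.9 kJ/mol

Step 1: Use the two-temperature Arrhenius form: ln(k₂/k₁) = -Eₐ/R × (1/T₂ - 1/T₁)
Step 2: ln(k₂/k₁) = ln(6.257e-06/4.331e-04) = ln(0.014447) = -4.23727
Step 3: 1/T₂ - 1/T₁ = 1/244 - 1/311 = 8.829266e-04 K⁻¹
Step 4: Eₐ = -R × ln(k₂/k₁) / (1/T₂ - 1/T₁) = -8.314 × -4.23727 / 8.829266e-04
Step 5: Eₐ = 3.9900e+04 J/mol = 39.9 kJ/mol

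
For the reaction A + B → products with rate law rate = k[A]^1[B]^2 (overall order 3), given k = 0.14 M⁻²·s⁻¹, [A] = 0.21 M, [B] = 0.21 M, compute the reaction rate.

0.001297 M/s

Step 1: The rate law is rate = k[A]^1[B]^2, overall order = 1+2 = 3
Step 2: Substitute values: rate = 0.14 × (0.21)^1 × (0.21)^2
Step 3: rate = 0.14 × 0.21 × 0.0441 = 0.00129654 M/s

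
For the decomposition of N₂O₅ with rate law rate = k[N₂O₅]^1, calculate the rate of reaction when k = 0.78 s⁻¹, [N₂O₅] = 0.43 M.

0.3354 M/s

Step 1: Identify the rate law: rate = k[N₂O₅]^1
Step 2: Substitute values: rate = 0.78 × (0.43)^1
Step 3: Calculate: rate = 0.78 × 0.43 = 0.3354 M/s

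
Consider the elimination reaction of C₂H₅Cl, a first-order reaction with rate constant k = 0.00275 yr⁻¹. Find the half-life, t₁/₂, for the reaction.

252.1 yr

Step 1: For a first-order reaction, t₁/₂ = ln(2)/k
Step 2: t₁/₂ = ln(2)/0.00275
Step 3: t₁/₂ = 0.6931/0.00275 = 252.1 yr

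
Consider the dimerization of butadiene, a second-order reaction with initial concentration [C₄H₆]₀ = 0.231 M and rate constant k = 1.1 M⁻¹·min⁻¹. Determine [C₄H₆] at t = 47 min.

0.01785 M

Step 1: For a second-order reaction: 1/[C₄H₆] = 1/[C₄H₆]₀ + kt
Step 2: 1/[C₄H₆] = 1/0.231 + 1.1 × 47
Step 3: 1/[C₄H₆] = 4.329 + 51.7 = 56.03
Step 4: [C₄H₆] = 1/56.03 = 0.01785 M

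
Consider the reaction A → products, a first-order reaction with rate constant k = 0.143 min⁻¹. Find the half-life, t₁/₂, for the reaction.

4.847 min

Step 1: For a first-order reaction, t₁/₂ = ln(2)/k
Step 2: t₁/₂ = ln(2)/0.143
Step 3: t₁/₂ = 0.6931/0.143 = 4.847 min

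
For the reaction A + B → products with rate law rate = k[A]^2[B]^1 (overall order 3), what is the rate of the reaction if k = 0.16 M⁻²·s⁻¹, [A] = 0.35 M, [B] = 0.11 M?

0.002156 M/s

Step 1: The rate law is rate = k[A]^2[B]^1, overall order = 2+1 = 3
Step 2: Substitute values: rate = 0.16 × (0.35)^2 × (0.11)^1
Step 3: rate = 0.16 × 0.1225 × 0.11 = 0.002156 M/s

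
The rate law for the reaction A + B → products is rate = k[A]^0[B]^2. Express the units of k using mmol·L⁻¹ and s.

(mmol·L⁻¹)⁻¹·s⁻¹

Step 1: Overall order = 0 + 2 = 2.
Step 2: rate has units mmol·L⁻¹·s⁻¹; [A]^0[B]^2 has units (mmol·L⁻¹)^2.
Step 3: k = rate/([A]^0[B]^2), so units of k = (mmol·L⁻¹)^(1-2)·s⁻¹ = (mmol·L⁻¹)⁻¹·s⁻¹.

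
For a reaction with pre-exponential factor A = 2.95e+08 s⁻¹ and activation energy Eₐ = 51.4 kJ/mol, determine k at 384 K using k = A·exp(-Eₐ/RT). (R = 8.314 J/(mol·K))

3.00e+01 s⁻¹

Step 1: Use the Arrhenius equation: k = A × exp(-Eₐ/RT)
Step 2: Convert Eₐ to J/mol: 51.4 kJ/mol = 51400 J/mol
Step 3: Calculate the exponent: -Eₐ/(RT) = -51400/(8.314 × 384) = -16.09985
Step 4: k = 2.95e+08 × exp(-16.09985)
Step 5: k = 2.95e+08 × 1.01841e-07 = 3.0043e+01 s⁻¹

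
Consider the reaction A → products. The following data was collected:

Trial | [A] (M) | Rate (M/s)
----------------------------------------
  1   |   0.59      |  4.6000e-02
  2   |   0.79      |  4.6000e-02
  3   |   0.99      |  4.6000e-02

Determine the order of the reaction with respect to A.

zeroth order (0)

Step 1: Compare trials - when concentration changes, rate stays constant.
Step 2: rate₂/rate₁ = 4.6000e-02/4.6000e-02 = 1
Step 3: [A]₂/[A]₁ = 0.79/0.59 = 1.339
Step 4: Since rate ratio ≈ (conc ratio)^0, the reaction is zeroth order.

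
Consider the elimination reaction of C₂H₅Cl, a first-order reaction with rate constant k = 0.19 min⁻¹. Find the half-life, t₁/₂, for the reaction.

3.648 min

Step 1: For a first-order reaction, t₁/₂ = ln(2)/k
Step 2: t₁/₂ = ln(2)/0.19
Step 3: t₁/₂ = 0.6931/0.19 = 3.648 min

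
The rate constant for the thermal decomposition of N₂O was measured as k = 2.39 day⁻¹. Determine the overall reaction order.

first order (1)

Step 1: The units of k for an nth-order reaction are (concentration)^(1-n)·(time)⁻¹.
Step 2: Here k has units day⁻¹, so the concentration exponent is 0.
Step 3: 1 - n = 0 ⇒ n = 1. The reaction is first order.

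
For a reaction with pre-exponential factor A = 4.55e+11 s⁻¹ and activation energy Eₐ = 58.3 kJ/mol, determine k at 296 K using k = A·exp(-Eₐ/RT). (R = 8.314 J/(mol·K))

2.34e+01 s⁻¹

Step 1: Use the Arrhenius equation: k = A × exp(-Eₐ/RT)
Step 2: Convert Eₐ to J/mol: 58.3 kJ/mol = 58300 J/mol
Step 3: Calculate the exponent: -Eₐ/(RT) = -58300/(8.314 × 296) = -23.69010
Step 4: k = 4.55e+11 × exp(-23.69010)
Step 5: k = 4.55e+11 × 5.14660e-11 = 2.3417e+01 s⁻¹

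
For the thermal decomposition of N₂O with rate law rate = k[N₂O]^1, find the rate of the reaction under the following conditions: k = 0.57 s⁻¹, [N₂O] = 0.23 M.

0.1311 M/s

Step 1: Identify the rate law: rate = k[N₂O]^1
Step 2: Substitute values: rate = 0.57 × (0.23)^1
Step 3: Calculate: rate = 0.57 × 0.23 = 0.1311 M/s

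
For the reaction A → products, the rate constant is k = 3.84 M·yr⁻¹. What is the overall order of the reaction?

zeroth order (0)

Step 1: The units of k for an nth-order reaction are (concentration)^(1-n)·(time)⁻¹.
Step 2: Here k has units M·yr⁻¹, so the concentration exponent is 1.
Step 3: 1 - n = 1 ⇒ n = 0. The reaction is zeroth order.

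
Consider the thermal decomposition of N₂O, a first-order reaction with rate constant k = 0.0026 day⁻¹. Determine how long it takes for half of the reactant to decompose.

266.6 day

Step 1: For a first-order reaction, t₁/₂ = ln(2)/k
Step 2: t₁/₂ = ln(2)/0.0026
Step 3: t₁/₂ = 0.6931/0.0026 = 266.6 day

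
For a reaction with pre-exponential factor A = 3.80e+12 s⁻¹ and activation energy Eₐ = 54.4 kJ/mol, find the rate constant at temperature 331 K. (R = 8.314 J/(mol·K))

9.88e+03 s⁻¹

Step 1: Use the Arrhenius equation: k = A × exp(-Eₐ/RT)
Step 2: Convert Eₐ to J/mol: 54.4 kJ/mol = 54400 J/mol
Step 3: Calculate the exponent: -Eₐ/(RT) = -54400/(8.314 × 331) = -19.76792
Step 4: k = 3.80e+12 × exp(-19.76792)
Step 5: k = 3.80e+12 × 2.59957e-09 = 9.8784e+03 s⁻¹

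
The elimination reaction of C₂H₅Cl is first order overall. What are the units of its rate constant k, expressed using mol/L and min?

min⁻¹

Step 1: For overall order n, rate = k × (concentration)^n.
Step 2: Rate has units mol/L·min⁻¹; concentration term has units (mol/L)^1.
Step 3: k = rate / (concentration)^n, so units of k = (mol/L)^(1-1)·min⁻¹ = min⁻¹.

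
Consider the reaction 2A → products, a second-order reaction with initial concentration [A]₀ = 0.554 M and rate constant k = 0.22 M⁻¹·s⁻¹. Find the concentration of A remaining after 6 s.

0.32 M

Step 1: For a second-order reaction: 1/[A] = 1/[A]₀ + kt
Step 2: 1/[A] = 1/0.554 + 0.22 × 6
Step 3: 1/[A] = 1.805 + 1.32 = 3.125
Step 4: [A] = 1/3.125 = 0.32 M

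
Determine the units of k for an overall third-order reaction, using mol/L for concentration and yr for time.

(mol/L)⁻²·yr⁻¹

Step 1: For overall order n, rate = k × (concentration)^n.
Step 2: Rate has units mol/L·yr⁻¹; concentration term has units (mol/L)^3.
Step 3: k = rate / (concentration)^n, so units of k = (mol/L)^(1-3)·yr⁻¹ = (mol/L)⁻²·yr⁻¹.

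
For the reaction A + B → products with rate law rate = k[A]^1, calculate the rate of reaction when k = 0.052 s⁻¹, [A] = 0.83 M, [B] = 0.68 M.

0.04316 M/s

Step 1: The rate law is rate = k[A]^1
Step 2: Note that the rate does not depend on [B] (zero order in B).
Step 3: rate = 0.052 × (0.83)^1 = 0.04316 M/s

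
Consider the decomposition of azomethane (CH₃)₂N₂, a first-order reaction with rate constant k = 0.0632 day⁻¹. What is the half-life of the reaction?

10.97 day

Step 1: For a first-order reaction, t₁/₂ = ln(2)/k
Step 2: t₁/₂ = ln(2)/0.0632
Step 3: t₁/₂ = 0.6931/0.0632 = 10.97 day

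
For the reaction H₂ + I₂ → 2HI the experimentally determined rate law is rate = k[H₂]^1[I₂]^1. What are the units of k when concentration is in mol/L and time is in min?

(mol/L)⁻¹·min⁻¹

Step 1: Overall order = 1 + 1 = 2.
Step 2: rate has units mol/L·min⁻¹; [H₂]^1[I₂]^1 has units (mol/L)^2.
Step 3: k = rate/([H₂]^1[I₂]^1), so units of k = (mol/L)^(1-2)·min⁻¹ = (mol/L)⁻¹·min⁻¹.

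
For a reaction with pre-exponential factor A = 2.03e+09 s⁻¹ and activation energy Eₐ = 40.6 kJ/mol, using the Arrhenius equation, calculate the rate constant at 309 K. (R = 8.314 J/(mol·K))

2.78e+02 s⁻¹

Step 1: Use the Arrhenius equation: k = A × exp(-Eₐ/RT)
Step 2: Convert Eₐ to J/mol: 40.6 kJ/mol = 40600 J/mol
Step 3: Calculate the exponent: -Eₐ/(RT) = -40600/(8.314 × 309) = -15.80365
Step 4: k = 2.03e+09 × exp(-15.80365)
Step 5: k = 2.03e+09 × 1.36950e-07 = 2.7801e+02 s⁻¹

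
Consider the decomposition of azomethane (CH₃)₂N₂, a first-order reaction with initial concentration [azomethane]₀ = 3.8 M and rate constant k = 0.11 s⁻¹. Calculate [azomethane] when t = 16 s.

0.6538 M

Step 1: For a first-order reaction: [azomethane] = [azomethane]₀ × e^(-kt)
Step 2: [azomethane] = 3.8 × e^(-0.11 × 16)
Step 3: [azomethane] = 3.8 × e^(-1.76)
Step 4: [azomethane] = 3.8 × 0.172045 = 0.6538 M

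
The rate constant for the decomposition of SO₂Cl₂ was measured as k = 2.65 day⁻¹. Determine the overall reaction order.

first order (1)

Step 1: The units of k for an nth-order reaction are (concentration)^(1-n)·(time)⁻¹.
Step 2: Here k has units day⁻¹, so the concentration exponent is 0.
Step 3: 1 - n = 0 ⇒ n = 1. The reaction is first order.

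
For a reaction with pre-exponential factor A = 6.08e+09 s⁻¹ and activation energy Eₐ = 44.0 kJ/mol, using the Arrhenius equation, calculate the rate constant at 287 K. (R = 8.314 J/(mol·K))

5.96e+01 s⁻¹

Step 1: Use the Arrhenius equation: k = A × exp(-Eₐ/RT)
Step 2: Convert Eₐ to J/mol: 44.0 kJ/mol = 44000 J/mol
Step 3: Calculate the exponent: -Eₐ/(RT) = -44000/(8.314 × 287) = -18.43999
Step 4: k = 6.08e+09 × exp(-18.43999)
Step 5: k = 6.08e+09 × 9.80876e-09 = 5.9637e+01 s⁻¹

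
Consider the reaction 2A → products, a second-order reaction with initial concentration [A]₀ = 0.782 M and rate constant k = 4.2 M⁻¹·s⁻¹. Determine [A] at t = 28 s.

0.008412 M

Step 1: For a second-order reaction: 1/[A] = 1/[A]₀ + kt
Step 2: 1/[A] = 1/0.782 + 4.2 × 28
Step 3: 1/[A] = 1.279 + 117.6 = 118.9
Step 4: [A] = 1/118.9 = 0.008412 M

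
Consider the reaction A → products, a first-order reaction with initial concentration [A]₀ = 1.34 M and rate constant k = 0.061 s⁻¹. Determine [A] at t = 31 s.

0.2022 M

Step 1: For a first-order reaction: [A] = [A]₀ × e^(-kt)
Step 2: [A] = 1.34 × e^(-0.061 × 31)
Step 3: [A] = 1.34 × e^(-1.891)
Step 4: [A] = 1.34 × 0.150921 = 0.2022 M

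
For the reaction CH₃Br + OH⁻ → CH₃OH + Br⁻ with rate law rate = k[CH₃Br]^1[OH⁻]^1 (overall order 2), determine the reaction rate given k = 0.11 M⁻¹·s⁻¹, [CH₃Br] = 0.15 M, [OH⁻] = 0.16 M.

0.00264 M/s

Step 1: The rate law is rate = k[CH₃Br]^1[OH⁻]^1, overall order = 1+1 = 2
Step 2: Substitute values: rate = 0.11 × (0.15)^1 × (0.16)^1
Step 3: rate = 0.11 × 0.15 × 0.16 = 0.00264 M/s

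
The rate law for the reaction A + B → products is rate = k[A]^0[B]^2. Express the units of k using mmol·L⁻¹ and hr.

(mmol·L⁻¹)⁻¹·hr⁻¹

Step 1: Overall order = 0 + 2 = 2.
Step 2: rate has units mmol·L⁻¹·hr⁻¹; [A]^0[B]^2 has units (mmol·L⁻¹)^2.
Step 3: k = rate/([A]^0[B]^2), so units of k = (mmol·L⁻¹)^(1-2)·hr⁻¹ = (mmol·L⁻¹)⁻¹·hr⁻¹.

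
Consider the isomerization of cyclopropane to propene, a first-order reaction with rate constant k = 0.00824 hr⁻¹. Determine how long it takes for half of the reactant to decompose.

84.12 hr

Step 1: For a first-order reaction, t₁/₂ = ln(2)/k
Step 2: t₁/₂ = ln(2)/0.00824
Step 3: t₁/₂ = 0.6931/0.00824 = 84.12 hr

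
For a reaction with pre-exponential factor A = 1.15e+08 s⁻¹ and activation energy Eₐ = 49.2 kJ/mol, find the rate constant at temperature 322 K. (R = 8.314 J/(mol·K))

1.20e+00 s⁻¹

Step 1: Use the Arrhenius equation: k = A × exp(-Eₐ/RT)
Step 2: Convert Eₐ to J/mol: 49.2 kJ/mol = 49200 J/mol
Step 3: Calculate the exponent: -Eₐ/(RT) = -49200/(8.314 × 322) = -18.37804
Step 4: k = 1.15e+08 × exp(-18.37804)
Step 5: k = 1.15e+08 × 1.04356e-08 = 1.2001e+00 s⁻¹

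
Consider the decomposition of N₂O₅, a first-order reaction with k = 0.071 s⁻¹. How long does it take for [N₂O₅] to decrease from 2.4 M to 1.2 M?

9.763 s

Step 1: For first-order: t = ln([N₂O₅]₀/[N₂O₅])/k
Step 2: t = ln(2.4/1.2)/0.071
Step 3: t = ln(2)/0.071
Step 4: t = 0.6931/0.071 = 9.763 s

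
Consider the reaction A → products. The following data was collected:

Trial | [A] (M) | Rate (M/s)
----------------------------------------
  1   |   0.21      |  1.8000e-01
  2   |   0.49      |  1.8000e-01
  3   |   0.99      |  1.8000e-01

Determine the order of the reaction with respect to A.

zeroth order (0)

Step 1: Compare trials - when concentration changes, rate stays constant.
Step 2: rate₂/rate₁ = 1.8000e-01/1.8000e-01 = 1
Step 3: [A]₂/[A]₁ = 0.49/0.21 = 2.333
Step 4: Since rate ratio ≈ (conc ratio)^0, the reaction is zeroth order.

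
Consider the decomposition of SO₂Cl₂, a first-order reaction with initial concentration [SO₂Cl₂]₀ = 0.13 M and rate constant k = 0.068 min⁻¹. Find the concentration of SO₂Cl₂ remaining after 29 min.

0.01809 M

Step 1: For a first-order reaction: [SO₂Cl₂] = [SO₂Cl₂]₀ × e^(-kt)
Step 2: [SO₂Cl₂] = 0.13 × e^(-0.068 × 29)
Step 3: [SO₂Cl₂] = 0.13 × e^(-1.972)
Step 4: [SO₂Cl₂] = 0.13 × 0.139178 = 0.01809 M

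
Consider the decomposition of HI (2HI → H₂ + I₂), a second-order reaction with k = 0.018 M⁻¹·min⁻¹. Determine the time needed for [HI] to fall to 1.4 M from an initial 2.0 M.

11.9 min

Step 1: For second-order: t = (1/[HI] - 1/[HI]₀)/k
Step 2: t = (1/1.4 - 1/2.0)/0.018
Step 3: t = (0.7143 - 0.5)/0.018
Step 4: t = 0.2143/0.018 = 11.9 min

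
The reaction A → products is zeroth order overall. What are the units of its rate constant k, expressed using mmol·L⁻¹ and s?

mmol·L⁻¹·s⁻¹

Step 1: For overall order n, rate = k × (concentration)^n.
Step 2: Rate has units mmol·L⁻¹·s⁻¹; concentration term has units (mmol·L⁻¹)^0.
Step 3: k = rate / (concentration)^n, so units of k = (mmol·L⁻¹)^(1-0)·s⁻¹ = mmol·L⁻¹·s⁻¹.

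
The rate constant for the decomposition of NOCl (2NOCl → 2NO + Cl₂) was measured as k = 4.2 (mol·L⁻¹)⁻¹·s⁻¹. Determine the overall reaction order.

second order (2)

Step 1: The units of k for an nth-order reaction are (concentration)^(1-n)·(time)⁻¹.
Step 2: Here k has units (mol·L⁻¹)⁻¹·s⁻¹, so the concentration exponent is -1.
Step 3: 1 - n = -1 ⇒ n = 2. The reaction is second order.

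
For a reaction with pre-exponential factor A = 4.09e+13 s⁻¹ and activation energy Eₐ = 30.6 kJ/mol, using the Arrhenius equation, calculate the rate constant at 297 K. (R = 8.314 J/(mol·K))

1.70e+08 s⁻¹

Step 1: Use the Arrhenius equation: k = A × exp(-Eₐ/RT)
Step 2: Convert Eₐ to J/mol: 30.6 kJ/mol = 30600 J/mol
Step 3: Calculate the exponent: -Eₐ/(RT) = -30600/(8.314 × 297) = -12.39239
Step 4: k = 4.09e+13 × exp(-12.39239)
Step 5: k = 4.09e+13 × 4.15005e-06 = 1.6974e+08 s⁻¹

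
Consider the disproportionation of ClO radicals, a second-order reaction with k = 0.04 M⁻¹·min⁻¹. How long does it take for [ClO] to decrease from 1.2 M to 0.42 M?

38.69 min

Step 1: For second-order: t = (1/[ClO] - 1/[ClO]₀)/k
Step 2: t = (1/0.42 - 1/1.2)/0.04
Step 3: t = (2.381 - 0.8333)/0.04
Step 4: t = 1.548/0.04 = 38.69 min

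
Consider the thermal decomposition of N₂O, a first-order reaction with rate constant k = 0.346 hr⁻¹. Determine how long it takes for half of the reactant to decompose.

2.003 hr

Step 1: For a first-order reaction, t₁/₂ = ln(2)/k
Step 2: t₁/₂ = ln(2)/0.346
Step 3: t₁/₂ = 0.6931/0.346 = 2.003 hr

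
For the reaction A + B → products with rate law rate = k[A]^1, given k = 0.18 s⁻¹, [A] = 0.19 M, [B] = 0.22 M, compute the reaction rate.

0.0342 M/s

Step 1: The rate law is rate = k[A]^1
Step 2: Note that the rate does not depend on [B] (zero order in B).
Step 3: rate = 0.18 × (0.19)^1 = 0.0342 M/s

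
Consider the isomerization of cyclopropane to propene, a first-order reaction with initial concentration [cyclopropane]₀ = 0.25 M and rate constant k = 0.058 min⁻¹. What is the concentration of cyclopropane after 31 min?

0.04141 M

Step 1: For a first-order reaction: [cyclopropane] = [cyclopropane]₀ × e^(-kt)
Step 2: [cyclopropane] = 0.25 × e^(-0.058 × 31)
Step 3: [cyclopropane] = 0.25 × e^(-1.798)
Step 4: [cyclopropane] = 0.25 × 0.16563 = 0.04141 M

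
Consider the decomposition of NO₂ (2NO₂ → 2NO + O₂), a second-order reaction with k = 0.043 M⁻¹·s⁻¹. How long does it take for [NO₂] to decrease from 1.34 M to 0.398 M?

41.08 s

Step 1: For second-order: t = (1/[NO₂] - 1/[NO₂]₀)/k
Step 2: t = (1/0.398 - 1/1.34)/0.043
Step 3: t = (2.513 - 0.7463)/0.043
Step 4: t = 1.766/0.043 = 41.08 s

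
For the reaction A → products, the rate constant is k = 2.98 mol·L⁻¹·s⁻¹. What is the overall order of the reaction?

zeroth order (0)

Step 1: The units of k for an nth-order reaction are (concentration)^(1-n)·(time)⁻¹.
Step 2: Here k has units mol·L⁻¹·s⁻¹, so the concentration exponent is 1.
Step 3: 1 - n = 1 ⇒ n = 0. The reaction is zeroth order.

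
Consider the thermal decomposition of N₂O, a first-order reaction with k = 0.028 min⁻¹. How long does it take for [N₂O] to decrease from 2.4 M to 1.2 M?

24.76 min

Step 1: For first-order: t = ln([N₂O]₀/[N₂O])/k
Step 2: t = ln(2.4/1.2)/0.028
Step 3: t = ln(2)/0.028
Step 4: t = 0.6931/0.028 = 24.76 min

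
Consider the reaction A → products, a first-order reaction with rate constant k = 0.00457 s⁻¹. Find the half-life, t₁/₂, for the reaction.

151.7 s

Step 1: For a first-order reaction, t₁/₂ = ln(2)/k
Step 2: t₁/₂ = ln(2)/0.00457
Step 3: t₁/₂ = 0.6931/0.00457 = 151.7 s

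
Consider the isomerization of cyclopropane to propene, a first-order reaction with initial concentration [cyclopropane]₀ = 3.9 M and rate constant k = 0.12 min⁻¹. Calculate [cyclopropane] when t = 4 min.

2.413 M

Step 1: For a first-order reaction: [cyclopropane] = [cyclopropane]₀ × e^(-kt)
Step 2: [cyclopropane] = 3.9 × e^(-0.12 × 4)
Step 3: [cyclopropane] = 3.9 × e^(-0.48)
Step 4: [cyclopropane] = 3.9 × 0.618783 = 2.413 M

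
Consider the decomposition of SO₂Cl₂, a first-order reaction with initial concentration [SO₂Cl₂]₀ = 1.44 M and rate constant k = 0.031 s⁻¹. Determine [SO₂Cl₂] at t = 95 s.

0.07575 M

Step 1: For a first-order reaction: [SO₂Cl₂] = [SO₂Cl₂]₀ × e^(-kt)
Step 2: [SO₂Cl₂] = 1.44 × e^(-0.031 × 95)
Step 3: [SO₂Cl₂] = 1.44 × e^(-2.945)
Step 4: [SO₂Cl₂] = 1.44 × 0.0526021 = 0.07575 M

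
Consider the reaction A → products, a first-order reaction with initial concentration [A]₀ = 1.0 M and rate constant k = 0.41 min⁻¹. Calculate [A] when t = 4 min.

0.194 M

Step 1: For a first-order reaction: [A] = [A]₀ × e^(-kt)
Step 2: [A] = 1.0 × e^(-0.41 × 4)
Step 3: [A] = 1.0 × e^(-1.64)
Step 4: [A] = 1.0 × 0.19398 = 0.194 M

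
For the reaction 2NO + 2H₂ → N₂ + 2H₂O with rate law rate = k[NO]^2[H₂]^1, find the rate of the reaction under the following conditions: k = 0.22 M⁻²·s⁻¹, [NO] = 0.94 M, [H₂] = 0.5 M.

0.0972 M/s

Step 1: The rate law is rate = k[NO]^2[H₂]^1
Step 2: Substitute: rate = 0.22 × (0.94)^2 × (0.5)^1
Step 3: rate = 0.22 × 0.8836 × 0.5 = 0.097196 M/s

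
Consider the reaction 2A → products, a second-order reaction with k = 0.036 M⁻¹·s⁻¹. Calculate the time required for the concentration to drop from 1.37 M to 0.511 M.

34.08 s

Step 1: For second-order: t = (1/[A] - 1/[A]₀)/k
Step 2: t = (1/0.511 - 1/1.37)/0.036
Step 3: t = (1.957 - 0.7299)/0.036
Step 4: t = 1.227/0.036 = 34.08 s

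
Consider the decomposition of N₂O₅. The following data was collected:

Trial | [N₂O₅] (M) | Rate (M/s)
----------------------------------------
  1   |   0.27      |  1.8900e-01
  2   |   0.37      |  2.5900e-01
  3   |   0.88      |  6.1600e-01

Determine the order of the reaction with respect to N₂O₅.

first order (1)

Step 1: Compare trials to find order n where rate₂/rate₁ = ([N₂O₅]₂/[N₂O₅]₁)^n
Step 2: rate₂/rate₁ = 2.5900e-01/1.8900e-01 = 1.37
Step 3: [N₂O₅]₂/[N₂O₅]₁ = 0.37/0.27 = 1.37
Step 4: n = ln(1.37)/ln(1.37) = 1.00 ≈ 1
Step 5: The reaction is first order in N₂O₅.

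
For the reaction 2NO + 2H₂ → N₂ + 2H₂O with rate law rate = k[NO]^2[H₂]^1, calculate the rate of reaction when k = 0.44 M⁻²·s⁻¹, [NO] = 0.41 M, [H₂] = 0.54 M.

0.03994 M/s

Step 1: The rate law is rate = k[NO]^2[H₂]^1
Step 2: Substitute: rate = 0.44 × (0.41)^2 × (0.54)^1
Step 3: rate = 0.44 × 0.1681 × 0.54 = 0.0399406 M/s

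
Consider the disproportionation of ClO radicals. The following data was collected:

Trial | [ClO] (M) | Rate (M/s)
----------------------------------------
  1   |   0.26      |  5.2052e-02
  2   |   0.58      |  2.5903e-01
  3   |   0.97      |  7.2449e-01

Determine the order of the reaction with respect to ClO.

second order (2)

Step 1: Compare trials to find order n where rate₂/rate₁ = ([ClO]₂/[ClO]₁)^n
Step 2: rate₂/rate₁ = 2.5903e-01/5.2052e-02 = 4.976
Step 3: [ClO]₂/[ClO]₁ = 0.58/0.26 = 2.231
Step 4: n = ln(4.976)/ln(2.231) = 2.00 ≈ 2
Step 5: The reaction is second order in ClO.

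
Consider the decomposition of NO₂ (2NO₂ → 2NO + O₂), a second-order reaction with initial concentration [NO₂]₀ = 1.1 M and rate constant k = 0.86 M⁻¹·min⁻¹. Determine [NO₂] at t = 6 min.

0.1648 M

Step 1: For a second-order reaction: 1/[NO₂] = 1/[NO₂]₀ + kt
Step 2: 1/[NO₂] = 1/1.1 + 0.86 × 6
Step 3: 1/[NO₂] = 0.9091 + 5.16 = 6.069
Step 4: [NO₂] = 1/6.069 = 0.1648 M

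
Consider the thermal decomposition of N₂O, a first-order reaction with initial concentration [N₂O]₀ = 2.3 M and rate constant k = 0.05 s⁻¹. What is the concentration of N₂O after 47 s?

0.2193 M

Step 1: For a first-order reaction: [N₂O] = [N₂O]₀ × e^(-kt)
Step 2: [N₂O] = 2.3 × e^(-0.05 × 47)
Step 3: [N₂O] = 2.3 × e^(-2.35)
Step 4: [N₂O] = 2.3 × 0.0953692 = 0.2193 M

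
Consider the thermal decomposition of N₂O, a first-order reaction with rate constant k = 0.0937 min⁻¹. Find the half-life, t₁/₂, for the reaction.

7.398 min

Step 1: For a first-order reaction, t₁/₂ = ln(2)/k
Step 2: t₁/₂ = ln(2)/0.0937
Step 3: t₁/₂ = 0.6931/0.0937 = 7.398 min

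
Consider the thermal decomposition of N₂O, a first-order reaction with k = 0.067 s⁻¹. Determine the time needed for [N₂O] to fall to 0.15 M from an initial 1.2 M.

31.04 s

Step 1: For first-order: t = ln([N₂O]₀/[N₂O])/k
Step 2: t = ln(1.2/0.15)/0.067
Step 3: t = ln(8)/0.067
Step 4: t = 2.079/0.067 = 31.04 s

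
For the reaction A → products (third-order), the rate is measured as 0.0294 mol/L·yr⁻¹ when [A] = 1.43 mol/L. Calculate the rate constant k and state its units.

0.01005 (mol/L)⁻²·yr⁻¹

Step 1: rate = k[A]^3, so k = rate / [A]^3.
Step 2: k = 0.0294 / (1.43)^3 = 0.0294 / 2.924.
Step 3: k = 0.01005 (mol/L)⁻²·yr⁻¹.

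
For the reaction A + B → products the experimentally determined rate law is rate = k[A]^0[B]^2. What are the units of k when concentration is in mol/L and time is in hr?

(mol/L)⁻¹·hr⁻¹

Step 1: Overall order = 0 + 2 = 2.
Step 2: rate has units mol/L·hr⁻¹; [A]^0[B]^2 has units (mol/L)^2.
Step 3: k = rate/([A]^0[B]^2), so units of k = (mol/L)^(1-2)·hr⁻¹ = (mol/L)⁻¹·hr⁻¹.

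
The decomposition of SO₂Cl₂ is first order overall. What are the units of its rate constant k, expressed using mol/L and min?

min⁻¹

Step 1: For overall order n, rate = k × (concentration)^n.
Step 2: Rate has units mol/L·min⁻¹; concentration term has units (mol/L)^1.
Step 3: k = rate / (concentration)^n, so units of k = (mol/L)^(1-1)·min⁻¹ = min⁻¹.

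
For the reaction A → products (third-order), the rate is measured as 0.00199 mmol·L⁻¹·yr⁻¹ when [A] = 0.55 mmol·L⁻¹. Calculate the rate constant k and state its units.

0.01196 (mmol·L⁻¹)⁻²·yr⁻¹

Step 1: rate = k[A]^3, so k = rate / [A]^3.
Step 2: k = 0.00199 / (0.55)^3 = 0.00199 / 0.1664.
Step 3: k = 0.01196 (mmol·L⁻¹)⁻²·yr⁻¹.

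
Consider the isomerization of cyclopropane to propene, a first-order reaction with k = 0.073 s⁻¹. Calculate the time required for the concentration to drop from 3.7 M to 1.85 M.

9.495 s

Step 1: For first-order: t = ln([cyclopropane]₀/[cyclopropane])/k
Step 2: t = ln(3.7/1.85)/0.073
Step 3: t = ln(2)/0.073
Step 4: t = 0.6931/0.073 = 9.495 s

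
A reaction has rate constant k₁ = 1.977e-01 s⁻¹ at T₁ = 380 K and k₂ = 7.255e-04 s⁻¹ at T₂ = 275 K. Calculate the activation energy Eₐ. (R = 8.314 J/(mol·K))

46.4 kJ/mol

Step 1: Use the two-temperature Arrhenius form: ln(k₂/k₁) = -Eₐ/R × (1/T₂ - 1/T₁)
Step 2: ln(k₂/k₁) = ln(7.255e-04/1.977e-01) = ln(0.0036697) = -5.60764
Step 3: 1/T₂ - 1/T₁ = 1/275 - 1/380 = 1.004785e-03 K⁻¹
Step 4: Eₐ = -R × ln(k₂/k₁) / (1/T₂ - 1/T₁) = -8.314 × -5.60764 / 1.004785e-03
Step 5: Eₐ = 4.6400e+04 J/mol = 46.4 kJ/mol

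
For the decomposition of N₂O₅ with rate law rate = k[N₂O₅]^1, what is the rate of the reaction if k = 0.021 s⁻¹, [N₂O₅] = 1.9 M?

0.0399 M/s

Step 1: Identify the rate law: rate = k[N₂O₅]^1
Step 2: Substitute values: rate = 0.021 × (1.9)^1
Step 3: Calculate: rate = 0.021 × 1.9 = 0.0399 M/s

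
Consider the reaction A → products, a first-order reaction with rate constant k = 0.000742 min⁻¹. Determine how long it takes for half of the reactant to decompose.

934.2 min

Step 1: For a first-order reaction, t₁/₂ = ln(2)/k
Step 2: t₁/₂ = ln(2)/0.000742
Step 3: t₁/₂ = 0.6931/0.000742 = 934.2 min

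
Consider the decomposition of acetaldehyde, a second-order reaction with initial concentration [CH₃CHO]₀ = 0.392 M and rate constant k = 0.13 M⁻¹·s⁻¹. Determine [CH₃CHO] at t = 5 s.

0.3124 M

Step 1: For a second-order reaction: 1/[CH₃CHO] = 1/[CH₃CHO]₀ + kt
Step 2: 1/[CH₃CHO] = 1/0.392 + 0.13 × 5
Step 3: 1/[CH₃CHO] = 2.551 + 0.65 = 3.201
Step 4: [CH₃CHO] = 1/3.201 = 0.3124 M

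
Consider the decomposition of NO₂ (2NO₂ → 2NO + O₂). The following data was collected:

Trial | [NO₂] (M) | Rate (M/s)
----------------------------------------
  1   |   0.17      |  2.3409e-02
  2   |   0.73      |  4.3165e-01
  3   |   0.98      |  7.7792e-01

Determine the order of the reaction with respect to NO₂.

second order (2)

Step 1: Compare trials to find order n where rate₂/rate₁ = ([NO₂]₂/[NO₂]₁)^n
Step 2: rate₂/rate₁ = 4.3165e-01/2.3409e-02 = 18.44
Step 3: [NO₂]₂/[NO₂]₁ = 0.73/0.17 = 4.294
Step 4: n = ln(18.44)/ln(4.294) = 2.00 ≈ 2
Step 5: The reaction is second order in NO₂.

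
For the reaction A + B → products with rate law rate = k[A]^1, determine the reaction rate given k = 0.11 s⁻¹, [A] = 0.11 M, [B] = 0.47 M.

0.0121 M/s

Step 1: The rate law is rate = k[A]^1
Step 2: Note that the rate does not depend on [B] (zero order in B).
Step 3: rate = 0.11 × (0.11)^1 = 0.0121 M/s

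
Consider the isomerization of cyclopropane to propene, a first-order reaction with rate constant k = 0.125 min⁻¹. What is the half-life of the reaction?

5.545 min

Step 1: For a first-order reaction, t₁/₂ = ln(2)/k
Step 2: t₁/₂ = ln(2)/0.125
Step 3: t₁/₂ = 0.6931/0.125 = 5.545 min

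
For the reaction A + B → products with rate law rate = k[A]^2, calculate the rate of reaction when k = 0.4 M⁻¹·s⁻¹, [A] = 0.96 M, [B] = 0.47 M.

0.3686 M/s

Step 1: The rate law is rate = k[A]^2
Step 2: Note that the rate does not depend on [B] (zero order in B).
Step 3: rate = 0.4 × (0.96)^2 = 0.36864 M/s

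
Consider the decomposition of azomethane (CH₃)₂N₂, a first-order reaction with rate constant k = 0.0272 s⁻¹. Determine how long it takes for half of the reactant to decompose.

25.48 s

Step 1: For a first-order reaction, t₁/₂ = ln(2)/k
Step 2: t₁/₂ = ln(2)/0.0272
Step 3: t₁/₂ = 0.6931/0.0272 = 25.48 s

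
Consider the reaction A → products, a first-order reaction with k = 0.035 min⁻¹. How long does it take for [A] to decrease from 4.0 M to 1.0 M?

39.61 min

Step 1: For first-order: t = ln([A]₀/[A])/k
Step 2: t = ln(4.0/1.0)/0.035
Step 3: t = ln(4)/0.035
Step 4: t = 1.386/0.035 = 39.61 min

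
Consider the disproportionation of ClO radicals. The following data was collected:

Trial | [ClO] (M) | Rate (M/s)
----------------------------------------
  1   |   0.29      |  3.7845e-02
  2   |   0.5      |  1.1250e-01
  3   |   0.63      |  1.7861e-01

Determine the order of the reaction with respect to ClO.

second order (2)

Step 1: Compare trials to find order n where rate₂/rate₁ = ([ClO]₂/[ClO]₁)^n
Step 2: rate₂/rate₁ = 1.1250e-01/3.7845e-02 = 2.973
Step 3: [ClO]₂/[ClO]₁ = 0.5/0.29 = 1.724
Step 4: n = ln(2.973)/ln(1.724) = 2.00 ≈ 2
Step 5: The reaction is second order in ClO.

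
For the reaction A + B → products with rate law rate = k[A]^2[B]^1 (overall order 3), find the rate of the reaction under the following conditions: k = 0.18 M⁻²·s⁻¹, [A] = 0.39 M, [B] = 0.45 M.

0.01232 M/s

Step 1: The rate law is rate = k[A]^2[B]^1, overall order = 2+1 = 3
Step 2: Substitute values: rate = 0.18 × (0.39)^2 × (0.45)^1
Step 3: rate = 0.18 × 0.1521 × 0.45 = 0.0123201 M/s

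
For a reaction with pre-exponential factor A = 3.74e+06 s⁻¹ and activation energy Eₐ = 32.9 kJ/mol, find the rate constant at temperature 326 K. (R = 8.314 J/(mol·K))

2.00e+01 s⁻¹

Step 1: Use the Arrhenius equation: k = A × exp(-Eₐ/RT)
Step 2: Convert Eₐ to J/mol: 32.9 kJ/mol = 32900 J/mol
Step 3: Calculate the exponent: -Eₐ/(RT) = -32900/(8.314 × 326) = -12.13859
Step 4: k = 3.74e+06 × exp(-12.13859)
Step 5: k = 3.74e+06 × 5.34906e-06 = 2.0005e+01 s⁻¹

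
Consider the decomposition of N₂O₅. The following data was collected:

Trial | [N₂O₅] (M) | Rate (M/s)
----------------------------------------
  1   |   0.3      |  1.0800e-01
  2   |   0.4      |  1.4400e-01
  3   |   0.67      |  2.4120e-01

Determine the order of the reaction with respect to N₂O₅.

first order (1)

Step 1: Compare trials to find order n where rate₂/rate₁ = ([N₂O₅]₂/[N₂O₅]₁)^n
Step 2: rate₂/rate₁ = 1.4400e-01/1.0800e-01 = 1.333
Step 3: [N₂O₅]₂/[N₂O₅]₁ = 0.4/0.3 = 1.333
Step 4: n = ln(1.333)/ln(1.333) = 1.00 ≈ 1
Step 5: The reaction is first order in N₂O₅.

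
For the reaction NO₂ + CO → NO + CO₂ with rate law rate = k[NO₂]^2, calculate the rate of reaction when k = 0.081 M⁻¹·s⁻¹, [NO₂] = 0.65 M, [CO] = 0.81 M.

0.03422 M/s

Step 1: The rate law is rate = k[NO₂]^2
Step 2: Note that the rate does not depend on [CO] (zero order in CO).
Step 3: rate = 0.081 × (0.65)^2 = 0.0342225 M/s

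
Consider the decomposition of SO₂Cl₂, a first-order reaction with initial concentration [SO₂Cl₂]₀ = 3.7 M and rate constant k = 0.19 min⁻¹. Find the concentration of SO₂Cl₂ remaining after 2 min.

2.53 M

Step 1: For a first-order reaction: [SO₂Cl₂] = [SO₂Cl₂]₀ × e^(-kt)
Step 2: [SO₂Cl₂] = 3.7 × e^(-0.19 × 2)
Step 3: [SO₂Cl₂] = 3.7 × e^(-0.38)
Step 4: [SO₂Cl₂] = 3.7 × 0.683861 = 2.53 M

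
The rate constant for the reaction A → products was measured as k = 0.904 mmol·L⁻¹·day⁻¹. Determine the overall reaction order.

zeroth order (0)

Step 1: The units of k for an nth-order reaction are (concentration)^(1-n)·(time)⁻¹.
Step 2: Here k has units mmol·L⁻¹·day⁻¹, so the concentration exponent is 1.
Step 3: 1 - n = 1 ⇒ n = 0. The reaction is zeroth order.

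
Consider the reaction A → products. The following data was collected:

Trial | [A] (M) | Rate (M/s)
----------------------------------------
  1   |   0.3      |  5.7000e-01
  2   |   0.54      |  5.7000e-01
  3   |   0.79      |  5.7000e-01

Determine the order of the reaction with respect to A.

zeroth order (0)

Step 1: Compare trials - when concentration changes, rate stays constant.
Step 2: rate₂/rate₁ = 5.7000e-01/5.7000e-01 = 1
Step 3: [A]₂/[A]₁ = 0.54/0.3 = 1.8
Step 4: Since rate ratio ≈ (conc ratio)^0, the reaction is zeroth order.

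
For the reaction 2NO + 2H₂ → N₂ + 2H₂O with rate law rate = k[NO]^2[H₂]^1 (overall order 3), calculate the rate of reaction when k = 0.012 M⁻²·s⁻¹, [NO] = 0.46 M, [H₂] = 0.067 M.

0.0001701 M/s

Step 1: The rate law is rate = k[NO]^2[H₂]^1, overall order = 2+1 = 3
Step 2: Substitute values: rate = 0.012 × (0.46)^2 × (0.067)^1
Step 3: rate = 0.012 × 0.2116 × 0.067 = 0.000170126 M/s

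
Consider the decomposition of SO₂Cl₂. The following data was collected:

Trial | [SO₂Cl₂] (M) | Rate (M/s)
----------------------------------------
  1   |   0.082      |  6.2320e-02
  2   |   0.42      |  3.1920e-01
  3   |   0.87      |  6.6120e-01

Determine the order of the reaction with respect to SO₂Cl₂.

first order (1)

Step 1: Compare trials to find order n where rate₂/rate₁ = ([SO₂Cl₂]₂/[SO₂Cl₂]₁)^n
Step 2: rate₂/rate₁ = 3.1920e-01/6.2320e-02 = 5.122
Step 3: [SO₂Cl₂]₂/[SO₂Cl₂]₁ = 0.42/0.082 = 5.122
Step 4: n = ln(5.122)/ln(5.122) = 1.00 ≈ 1
Step 5: The reaction is first order in SO₂Cl₂.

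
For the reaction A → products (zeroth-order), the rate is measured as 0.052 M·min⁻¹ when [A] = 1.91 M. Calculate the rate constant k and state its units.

0.052 M·min⁻¹

Step 1: For a zeroth-order reaction, rate = k (independent of concentration).
Step 2: k = rate = 0.052 M·min⁻¹.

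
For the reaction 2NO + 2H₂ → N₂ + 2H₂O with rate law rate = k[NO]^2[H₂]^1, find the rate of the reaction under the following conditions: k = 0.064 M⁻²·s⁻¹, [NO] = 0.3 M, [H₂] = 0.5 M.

0.00288 M/s

Step 1: The rate law is rate = k[NO]^2[H₂]^1
Step 2: Substitute: rate = 0.064 × (0.3)^2 × (0.5)^1
Step 3: rate = 0.064 × 0.09 × 0.5 = 0.00288 M/s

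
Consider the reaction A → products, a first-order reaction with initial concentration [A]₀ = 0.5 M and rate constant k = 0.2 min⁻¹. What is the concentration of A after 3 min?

0.2744 M

Step 1: For a first-order reaction: [A] = [A]₀ × e^(-kt)
Step 2: [A] = 0.5 × e^(-0.2 × 3)
Step 3: [A] = 0.5 × e^(-0.6)
Step 4: [A] = 0.5 × 0.548812 = 0.2744 M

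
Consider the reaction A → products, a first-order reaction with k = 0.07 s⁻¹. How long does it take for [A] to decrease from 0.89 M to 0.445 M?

9.902 s

Step 1: For first-order: t = ln([A]₀/[A])/k
Step 2: t = ln(0.89/0.445)/0.07
Step 3: t = ln(2)/0.07
Step 4: t = 0.6931/0.07 = 9.902 s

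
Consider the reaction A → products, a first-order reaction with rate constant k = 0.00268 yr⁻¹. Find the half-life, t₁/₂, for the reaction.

258.6 yr

Step 1: For a first-order reaction, t₁/₂ = ln(2)/k
Step 2: t₁/₂ = ln(2)/0.00268
Step 3: t₁/₂ = 0.6931/0.00268 = 258.6 yr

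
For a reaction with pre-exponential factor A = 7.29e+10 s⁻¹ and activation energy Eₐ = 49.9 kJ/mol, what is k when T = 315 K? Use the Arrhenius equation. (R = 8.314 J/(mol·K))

3.87e+02 s⁻¹

Step 1: Use the Arrhenius equation: k = A × exp(-Eₐ/RT)
Step 2: Convert Eₐ to J/mol: 49.9 kJ/mol = 49900 J/mol
Step 3: Calculate the exponent: -Eₐ/(RT) = -49900/(8.314 × 315) = -19.05373
Step 4: k = 7.29e+10 × exp(-19.05373)
Step 5: k = 7.29e+10 × 5.30970e-09 = 3.8708e+02 s⁻¹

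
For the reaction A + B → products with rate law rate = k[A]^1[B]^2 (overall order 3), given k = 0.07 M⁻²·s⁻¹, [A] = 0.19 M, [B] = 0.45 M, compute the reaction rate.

0.002693 M/s

Step 1: The rate law is rate = k[A]^1[B]^2, overall order = 1+2 = 3
Step 2: Substitute values: rate = 0.07 × (0.19)^1 × (0.45)^2
Step 3: rate = 0.07 × 0.19 × 0.2025 = 0.00269325 M/s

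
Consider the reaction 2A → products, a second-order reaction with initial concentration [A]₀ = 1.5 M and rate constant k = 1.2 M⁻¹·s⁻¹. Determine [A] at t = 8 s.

0.0974 M

Step 1: For a second-order reaction: 1/[A] = 1/[A]₀ + kt
Step 2: 1/[A] = 1/1.5 + 1.2 × 8
Step 3: 1/[A] = 0.6667 + 9.6 = 10.27
Step 4: [A] = 1/10.27 = 0.0974 M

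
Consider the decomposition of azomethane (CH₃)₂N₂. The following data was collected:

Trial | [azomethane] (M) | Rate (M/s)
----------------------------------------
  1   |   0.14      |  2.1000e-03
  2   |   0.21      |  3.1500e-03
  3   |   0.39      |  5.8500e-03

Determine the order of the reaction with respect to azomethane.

first order (1)

Step 1: Compare trials to find order n where rate₂/rate₁ = ([azomethane]₂/[azomethane]₁)^n
Step 2: rate₂/rate₁ = 3.1500e-03/2.1000e-03 = 1.5
Step 3: [azomethane]₂/[azomethane]₁ = 0.21/0.14 = 1.5
Step 4: n = ln(1.5)/ln(1.5) = 1.00 ≈ 1
Step 5: The reaction is first order in azomethane.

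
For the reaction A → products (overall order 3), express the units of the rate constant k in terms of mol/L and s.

(mol/L)⁻²·s⁻¹

Step 1: For overall order n, rate = k × (concentration)^n.
Step 2: Rate has units mol/L·s⁻¹; concentration term has units (mol/L)^3.
Step 3: k = rate / (concentration)^n, so units of k = (mol/L)^(1-3)·s⁻¹ = (mol/L)⁻²·s⁻¹.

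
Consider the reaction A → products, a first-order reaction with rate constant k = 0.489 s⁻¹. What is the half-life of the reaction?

1.417 s

Step 1: For a first-order reaction, t₁/₂ = ln(2)/k
Step 2: t₁/₂ = ln(2)/0.489
Step 3: t₁/₂ = 0.6931/0.489 = 1.417 s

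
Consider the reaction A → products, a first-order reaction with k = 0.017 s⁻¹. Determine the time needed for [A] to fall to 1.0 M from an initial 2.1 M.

43.64 s

Step 1: For first-order: t = ln([A]₀/[A])/k
Step 2: t = ln(2.1/1.0)/0.017
Step 3: t = ln(2.1)/0.017
Step 4: t = 0.7419/0.017 = 43.64 s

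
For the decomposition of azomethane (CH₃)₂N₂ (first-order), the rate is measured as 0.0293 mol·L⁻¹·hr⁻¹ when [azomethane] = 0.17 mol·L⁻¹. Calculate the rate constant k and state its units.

0.1724 hr⁻¹

Step 1: rate = k[azomethane]^1, so k = rate / [azomethane]^1.
Step 2: k = 0.0293 / (0.17)^1 = 0.0293 / 0.17.
Step 3: k = 0.1724 hr⁻¹.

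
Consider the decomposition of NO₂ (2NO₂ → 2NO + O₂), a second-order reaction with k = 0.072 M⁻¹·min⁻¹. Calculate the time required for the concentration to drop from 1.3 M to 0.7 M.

9.158 min

Step 1: For second-order: t = (1/[NO₂] - 1/[NO₂]₀)/k
Step 2: t = (1/0.7 - 1/1.3)/0.072
Step 3: t = (1.429 - 0.7692)/0.072
Step 4: t = 0.6593/0.072 = 9.158 min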